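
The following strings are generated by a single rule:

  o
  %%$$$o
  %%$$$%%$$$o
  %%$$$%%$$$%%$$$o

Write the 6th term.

%%$$$%%$$$%%$$$%%$$$%%$$$o

The strings grow by a fixed prefix %%$$$ each time.
From %%$$$%%$$$%%$$$o, 2 further steps: %%$$$%%$$$%%$$$o → %%$$$%%$$$%%$$$%%$$$o → (answer).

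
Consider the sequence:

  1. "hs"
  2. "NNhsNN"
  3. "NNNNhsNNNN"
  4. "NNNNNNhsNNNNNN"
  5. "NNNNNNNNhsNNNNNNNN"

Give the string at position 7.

NNNNNNNNNNNNhsNNNNNNNNNNNN

Every step adds NN to the front and NN to the end of the previous string.
From NNNNNNNNhsNNNNNNNN, 2 further steps: NNNNNNNNhsNNNNNNNN → NNNNNNNNNNhsNNNNNNNNNN → (answer).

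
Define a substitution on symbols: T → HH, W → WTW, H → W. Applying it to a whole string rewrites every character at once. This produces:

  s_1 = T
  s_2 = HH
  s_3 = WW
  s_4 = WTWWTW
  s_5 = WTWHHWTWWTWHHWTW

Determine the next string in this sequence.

φ(WTWHHWTWWTWHHWTW) expands symbol-by-symbol to WTW HH WTW W W WTW HH WTW WTW HH WTW W W WTW HH WTW; joining the 16 pieces gives the next term.

WTWHHWTWWWWTWHHWTWWTWHHWTWWWWTWHHWTW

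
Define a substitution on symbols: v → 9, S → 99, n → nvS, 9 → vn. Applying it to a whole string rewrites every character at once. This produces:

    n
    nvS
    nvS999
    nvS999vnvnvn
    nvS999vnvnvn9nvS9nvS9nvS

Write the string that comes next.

nvS999vnvnvn9nvS9nvS9nvSvnnvS999vnnvS999vnnvS999

Applying the rule to each of the 24 symbols of nvS999vnvnvn9nvS9nvS9nvS gives the pieces nvS 9 99 vn vn vn 9 nvS 9 nvS 9 nvS vn nvS 9 99 vn nvS 9 99 vn nvS 9 99, which concatenate to the answer.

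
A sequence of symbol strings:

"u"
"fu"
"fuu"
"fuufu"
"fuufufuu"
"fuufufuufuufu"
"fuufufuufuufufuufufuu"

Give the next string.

From term 3 onward, concatenate the last term with the second-to-last: fu·u = fuu, fuu·fu = fuufu, …
So term 8 is fuufufuufuufufuufufuu·fuufufuufuufu.

fuufufuufuufufuufufuufuufufuufuufu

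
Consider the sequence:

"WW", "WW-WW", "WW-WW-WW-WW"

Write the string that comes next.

s(k+1) = s(k)·-·s(k) — each term doubles the last with '-' between the halves.
So the next term is two copies of WW-WW-WW-WW with '-' between the halves.

WW-WW-WW-WW-WW-WW-WW-WW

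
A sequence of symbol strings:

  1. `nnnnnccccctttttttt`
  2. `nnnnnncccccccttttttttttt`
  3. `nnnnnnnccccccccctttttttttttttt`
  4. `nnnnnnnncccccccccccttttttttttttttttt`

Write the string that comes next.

nnnnnnnnnccccccccccccctttttttttttttttttttt

Reading off run lengths: n runs 5, 6, 7, 8; c runs 5, 7, 9, 11; t runs 8, 11, 14, 17 — each is linear in n, where the shown terms are n = 2, 3, 4, 5.
Setting n = 6 gives 9, 13, 20 characters in each block.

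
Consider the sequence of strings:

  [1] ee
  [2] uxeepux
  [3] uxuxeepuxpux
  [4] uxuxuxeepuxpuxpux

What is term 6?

Every step adds ux to the front and pux to the end of the previous string.
From uxuxuxeepuxpuxpux, 2 further steps: uxuxuxeepuxpuxpux → uxuxuxuxeepuxpuxpuxpux → (answer).

uxuxuxuxuxeepuxpuxpuxpuxpux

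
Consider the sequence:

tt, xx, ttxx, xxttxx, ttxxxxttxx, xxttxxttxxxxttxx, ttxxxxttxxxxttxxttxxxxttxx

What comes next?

Each term (from the third on) is the two preceding terms concatenated in order: term 3 = tt·xx = ttxx.
So term 8 is xxttxxttxxxxttxx·ttxxxxttxxxxttxxttxxxxttxx.

xxttxxttxxxxttxxttxxxxttxxxxttxxttxxxxttxx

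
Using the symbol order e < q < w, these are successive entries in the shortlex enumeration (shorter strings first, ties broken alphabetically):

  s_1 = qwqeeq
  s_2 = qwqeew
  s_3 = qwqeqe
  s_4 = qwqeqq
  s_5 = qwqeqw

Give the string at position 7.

qwqewq

Stepping forward 2 times from qwqeqw: qwqeqw → qwqewe, then the target.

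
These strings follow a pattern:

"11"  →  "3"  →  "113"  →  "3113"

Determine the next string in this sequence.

Each term (from the third on) is the two preceding terms concatenated in order: term 3 = 11·3 = 113.
The next term joins 113 and 3113.

1133113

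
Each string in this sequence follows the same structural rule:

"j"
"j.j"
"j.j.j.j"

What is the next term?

Every step duplicates the string with '.' between the halves.
Doubling j.j.j.j with '.' between the halves:

j.j.j.j.j.j.j.j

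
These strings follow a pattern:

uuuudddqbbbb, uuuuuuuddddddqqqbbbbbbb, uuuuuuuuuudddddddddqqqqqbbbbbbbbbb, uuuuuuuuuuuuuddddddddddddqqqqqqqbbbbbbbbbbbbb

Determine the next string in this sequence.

Each string has the form u^{3n+1} d^{3n} q^{2n-1} b^{3n+1} (n = 1, 2, …).
For the next term, n = 5, so the run lengths are 16, 15, 9, 16.

uuuuuuuuuuuuuuuudddddddddddddddqqqqqqqqqbbbbbbbbbbbbbbbb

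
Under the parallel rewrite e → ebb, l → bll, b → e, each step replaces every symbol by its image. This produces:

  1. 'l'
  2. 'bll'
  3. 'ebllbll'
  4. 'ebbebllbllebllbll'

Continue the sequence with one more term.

ebbeeebbebllbllebllbllebbebllbllebllbll

Applying the rule to each of the 17 symbols of ebbebllbllebllbll gives the pieces ebb e e ebb e bll bll e bll bll ebb e bll bll e bll bll, which concatenate to the answer.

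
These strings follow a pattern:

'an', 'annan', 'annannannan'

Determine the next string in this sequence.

s(k+1) = s(k)·n·s(k) — each term doubles the last with 'n' between the halves.
So the next term is two copies of annannannan with 'n' between the halves.

annannannannannannannan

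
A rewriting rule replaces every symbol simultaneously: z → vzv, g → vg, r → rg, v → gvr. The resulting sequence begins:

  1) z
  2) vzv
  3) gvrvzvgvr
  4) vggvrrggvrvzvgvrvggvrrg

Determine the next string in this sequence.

Applying the rule to each of the 23 symbols of vggvrrggvrvzvgvrvggvrrg gives the pieces gvr vg vg gvr rg rg vg vg gvr rg gvr vzv gvr vg gvr rg gvr vg vg gvr rg rg vg, which concatenate to the answer.

gvrvgvggvrrgrgvgvggvrrggvrvzvgvrvggvrrggvrvgvggvrrgrgvg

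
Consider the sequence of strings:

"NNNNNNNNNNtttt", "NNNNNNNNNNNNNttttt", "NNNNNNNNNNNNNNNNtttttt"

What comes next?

NNNNNNNNNNNNNNNNNNNttttttt

Term n consists of 3n+1 N's, followed by n+1 t's, where the shown terms are n = 3, 4, 5.
At n = 6 the blocks have lengths 19, 7.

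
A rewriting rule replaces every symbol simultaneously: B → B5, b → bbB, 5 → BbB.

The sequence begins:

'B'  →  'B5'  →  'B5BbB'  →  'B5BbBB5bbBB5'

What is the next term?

Apply φ to B5BbBB5bbBB5 symbol by symbol: B→B5, 5→BbB, B→B5, b→bbB, B→B5, B→B5, 5→BbB, b→bbB, b→bbB, B→B5, B→B5, 5→BbB; joined: B5 BbB B5 bbB B5 B5 BbB bbB bbB B5 B5 BbB.

B5BbBB5bbBB5B5BbBbbBbbBB5B5BbB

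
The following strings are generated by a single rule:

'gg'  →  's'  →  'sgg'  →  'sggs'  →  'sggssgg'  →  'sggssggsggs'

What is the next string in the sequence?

Each term (from the third on) is the previous term followed by the one before it: term 3 = s·gg = sgg.
The next term joins sggssggsggs and sggssgg.

sggssggsggssggssgg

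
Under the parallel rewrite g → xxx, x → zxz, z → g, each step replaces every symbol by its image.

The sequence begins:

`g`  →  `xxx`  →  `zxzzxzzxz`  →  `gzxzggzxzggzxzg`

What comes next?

Rewriting the 15 symbols of gzxzggzxzggzxzg one by one yields xxx g zxz g xxx xxx g zxz g xxx xxx g zxz g xxx; concatenated:

xxxgzxzgxxxxxxgzxzgxxxxxxgzxzgxxx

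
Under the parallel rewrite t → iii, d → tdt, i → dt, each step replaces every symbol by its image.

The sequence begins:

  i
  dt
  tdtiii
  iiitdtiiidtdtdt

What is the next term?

φ(iiitdtiiidtdtdt) expands symbol-by-symbol to dt dt dt iii tdt iii dt dt dt tdt iii tdt iii tdt iii; joining the 15 pieces gives the next term.

dtdtdtiiitdtiiidtdtdttdtiiitdtiiitdtiii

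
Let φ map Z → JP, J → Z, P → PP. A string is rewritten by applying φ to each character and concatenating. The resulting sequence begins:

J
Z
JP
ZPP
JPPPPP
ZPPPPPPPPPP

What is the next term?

Apply φ to ZPPPPPPPPPP symbol by symbol: Z→JP, P→PP, P→PP, P→PP, P→PP, P→PP, P→PP, P→PP, P→PP, P→PP, P→PP; joined: JP PP PP PP PP PP PP PP PP PP PP.

JPPPPPPPPPPPPPPPPPPPPP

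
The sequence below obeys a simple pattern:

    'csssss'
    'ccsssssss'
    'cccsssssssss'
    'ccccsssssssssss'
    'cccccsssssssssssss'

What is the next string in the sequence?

ccccccsssssssssssssss

Term n consists of n-1 c's, followed by 2n+1 s's, where the shown terms are n = 2, 3, 4, 5, 6.
At n = 7 the blocks have lengths 6, 15.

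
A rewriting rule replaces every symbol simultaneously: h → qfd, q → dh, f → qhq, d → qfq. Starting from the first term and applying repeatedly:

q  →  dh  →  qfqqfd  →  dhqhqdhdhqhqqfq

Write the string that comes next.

qfqqfddhqfddhqfqqfdqfqqfddhqfddhdhqhqdh

Applying the rule to each of the 15 symbols of dhqhqdhdhqhqqfq gives the pieces qfq qfd dh qfd dh qfq qfd qfq qfd dh qfd dh dh qhq dh, which concatenate to the answer.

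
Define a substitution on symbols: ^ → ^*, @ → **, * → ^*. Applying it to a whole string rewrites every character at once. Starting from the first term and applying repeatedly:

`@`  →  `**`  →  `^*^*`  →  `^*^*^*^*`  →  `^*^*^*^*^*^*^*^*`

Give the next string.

Replace each of the 16 characters of ^*^*^*^*^*^*^*^* in place — ^* ^* ^* ^* ^* ^* ^* ^* ^* ^* ^* ^* ^* ^* ^* ^* — and concatenate.

^*^*^*^*^*^*^*^*^*^*^*^*^*^*^*^*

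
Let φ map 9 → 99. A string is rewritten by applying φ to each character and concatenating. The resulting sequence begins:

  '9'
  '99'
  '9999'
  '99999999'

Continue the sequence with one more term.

9999999999999999

Expanding 99999999: 9→99, 9→99, 9→99, 9→99, 9→99, 9→99, 9→99, 9→99. Concatenated: 99 99 99 99 99 99 99 99.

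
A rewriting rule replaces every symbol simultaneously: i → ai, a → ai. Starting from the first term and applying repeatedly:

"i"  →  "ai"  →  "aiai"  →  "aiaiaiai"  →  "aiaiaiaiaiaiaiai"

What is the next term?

Rewriting the 16 symbols of aiaiaiaiaiaiaiai one by one yields ai ai ai ai ai ai ai ai ai ai ai ai ai ai ai ai; concatenated:

aiaiaiaiaiaiaiaiaiaiaiaiaiaiaiai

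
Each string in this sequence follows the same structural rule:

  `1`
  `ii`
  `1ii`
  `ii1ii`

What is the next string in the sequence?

Each term (from the third on) is the two preceding terms concatenated in order: term 3 = 1·ii = 1ii.
Continuing: 1ii · ii1ii gives term 5.

1iiii1ii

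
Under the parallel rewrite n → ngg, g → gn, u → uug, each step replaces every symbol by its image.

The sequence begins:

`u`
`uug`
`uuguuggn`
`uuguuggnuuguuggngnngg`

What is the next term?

Applying the rule to each of the 21 symbols of uuguuggnuuguuggngnngg gives the pieces uug uug gn uug uug gn gn ngg uug uug gn uug uug gn gn ngg gn ngg ngg gn gn, which concatenate to the answer.

uuguuggnuuguuggngnngguuguuggnuuguuggngnngggnnggngggngn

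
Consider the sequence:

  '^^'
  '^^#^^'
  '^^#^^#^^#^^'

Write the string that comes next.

s(k+1) = s(k)·#·s(k) — each term doubles the last with '#' between the halves.
So the next term is two copies of ^^#^^#^^#^^ with '#' between the halves.

^^#^^#^^#^^#^^#^^#^^#^^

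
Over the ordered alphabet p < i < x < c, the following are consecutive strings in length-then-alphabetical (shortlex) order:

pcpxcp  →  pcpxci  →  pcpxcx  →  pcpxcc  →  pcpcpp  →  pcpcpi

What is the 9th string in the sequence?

pcpcip

Continuing the enumeration 3 steps past pcpcpi: pcpcpi → pcpcpx → pcpcpc → (answer).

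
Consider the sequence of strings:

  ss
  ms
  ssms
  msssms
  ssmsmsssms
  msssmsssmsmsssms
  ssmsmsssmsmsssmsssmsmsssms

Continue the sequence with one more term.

msssmsssmsmsssmsssmsmsssmsmsssmsssmsmsssms

Each term (from the third on) is the two preceding terms concatenated in order: term 3 = ss·ms = ssms.
Continuing: msssmsssmsmsssms · ssmsmsssmsmsssmsssmsmsssms gives term 8.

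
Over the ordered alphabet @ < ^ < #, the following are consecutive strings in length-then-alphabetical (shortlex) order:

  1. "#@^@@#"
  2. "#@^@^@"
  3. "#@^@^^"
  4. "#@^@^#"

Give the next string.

Treat #@^@^# as a base-3 numeral over the given alphabet and add one, carrying through any trailing #'s.

#@^@#@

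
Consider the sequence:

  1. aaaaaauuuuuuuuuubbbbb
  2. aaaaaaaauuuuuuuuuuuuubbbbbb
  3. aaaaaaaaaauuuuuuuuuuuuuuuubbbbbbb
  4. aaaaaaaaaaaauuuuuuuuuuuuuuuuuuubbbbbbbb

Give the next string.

aaaaaaaaaaaaaauuuuuuuuuuuuuuuuuuuuuubbbbbbbbb

The n-th term is 2n a's then 3n+1 u's then n+2 b's, where the shown terms are n = 3, 4, 5, 6.
Setting n = 7 gives 14, 22, 9 characters in each block.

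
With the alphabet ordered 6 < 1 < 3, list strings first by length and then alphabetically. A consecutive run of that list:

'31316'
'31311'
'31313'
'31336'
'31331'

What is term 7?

33666

Continuing the enumeration 2 steps past 31331: 31331 → 31333 → (answer).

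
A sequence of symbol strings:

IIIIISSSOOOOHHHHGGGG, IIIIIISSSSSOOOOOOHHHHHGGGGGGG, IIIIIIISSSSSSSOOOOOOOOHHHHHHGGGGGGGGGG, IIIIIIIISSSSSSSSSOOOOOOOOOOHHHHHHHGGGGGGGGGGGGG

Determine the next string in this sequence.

IIIIIIIIISSSSSSSSSSSOOOOOOOOOOOOHHHHHHHHGGGGGGGGGGGGGGGG

Term n consists of n+3 I's, followed by 2n-1 S's, followed by 2n O's, followed by n+2 H's, followed by 3n-2 G's, where the shown terms are n = 2, 3, 4, 5.
For the next term, n = 6, so the run lengths are 9, 11, 12, 8, 16.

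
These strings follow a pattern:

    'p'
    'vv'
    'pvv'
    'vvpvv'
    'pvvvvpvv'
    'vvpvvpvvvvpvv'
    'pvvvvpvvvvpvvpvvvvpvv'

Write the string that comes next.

From term 3 onward, concatenate the second-to-last term with the last: p·vv = pvv, vv·pvv = vvpvv, …
So term 8 is vvpvvpvvvvpvv·pvvvvpvvvvpvvpvvvvpvv.

vvpvvpvvvvpvvpvvvvpvvvvpvvpvvvvpvv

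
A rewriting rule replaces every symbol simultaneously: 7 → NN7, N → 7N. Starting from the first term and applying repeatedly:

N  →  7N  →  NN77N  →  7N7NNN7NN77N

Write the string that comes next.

NN77NNN77N7N7NNN77N7NNN7NN77N

Rewriting each symbol of 7N7NNN7NN77N: 7→NN7, N→7N, 7→NN7, N→7N, N→7N, N→7N, 7→NN7, N→7N, N→7N, 7→NN7, 7→NN7, N→7N, which concatenates to NN7 7N NN7 7N 7N 7N NN7 7N 7N NN7 NN7 7N.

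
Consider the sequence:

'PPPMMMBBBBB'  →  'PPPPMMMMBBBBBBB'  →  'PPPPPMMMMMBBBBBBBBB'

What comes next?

PPPPPPMMMMMMBBBBBBBBBBB

Each string has the form P^{n} M^{n} B^{2n-1}, where the shown terms are n = 3, 4, 5.
At n = 6 the blocks have lengths 6, 6, 11.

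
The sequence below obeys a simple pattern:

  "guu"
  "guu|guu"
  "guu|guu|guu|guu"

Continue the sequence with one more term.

s(k+1) = s(k)·|·s(k) — each term doubles the last with '|' between the halves.
Doubling guu|guu|guu|guu with '|' between the halves:

guu|guu|guu|guu|guu|guu|guu|guu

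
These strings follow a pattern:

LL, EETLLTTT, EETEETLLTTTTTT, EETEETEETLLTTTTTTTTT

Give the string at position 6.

EETEETEETEETEETLLTTTTTTTTTTTTTTT

s(k+1) = EET·s(k)·TTT, so each term gains EET as a prefix and TTT as a suffix.
From EETEETEETLLTTTTTTTTT, 2 further steps: EETEETEETLLTTTTTTTTT → EETEETEETEETLLTTTTTTTTTTTT → (answer).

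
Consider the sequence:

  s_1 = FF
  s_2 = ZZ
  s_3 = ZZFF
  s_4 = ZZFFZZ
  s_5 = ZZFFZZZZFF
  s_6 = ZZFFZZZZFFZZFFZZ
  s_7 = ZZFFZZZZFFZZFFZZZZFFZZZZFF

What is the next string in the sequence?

From term 3 onward, concatenate the last term with the second-to-last: ZZ·FF = ZZFF, ZZFF·ZZ = ZZFFZZ, …
Continuing: ZZFFZZZZFFZZFFZZZZFFZZZZFF · ZZFFZZZZFFZZFFZZ gives term 8.

ZZFFZZZZFFZZFFZZZZFFZZZZFFZZFFZZZZFFZZFFZZ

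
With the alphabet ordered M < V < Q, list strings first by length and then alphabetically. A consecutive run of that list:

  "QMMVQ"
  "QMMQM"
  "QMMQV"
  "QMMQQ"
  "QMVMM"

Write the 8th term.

Continuing the enumeration 3 steps past QMVMM: QMVMM → QMVMV → QMVMQ → (answer).

QMVVM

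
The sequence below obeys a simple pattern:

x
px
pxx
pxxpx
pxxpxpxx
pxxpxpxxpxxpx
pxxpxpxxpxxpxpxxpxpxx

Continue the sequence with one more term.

This is a Fibonacci-style word recurrence s(k) = s(k−1)·s(k−2): e.g. px·x = pxx.
So term 8 is pxxpxpxxpxxpxpxxpxpxx·pxxpxpxxpxxpx.

pxxpxpxxpxxpxpxxpxpxxpxxpxpxxpxxpx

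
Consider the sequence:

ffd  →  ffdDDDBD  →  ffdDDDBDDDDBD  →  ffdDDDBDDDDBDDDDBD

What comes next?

ffdDDDBDDDDBDDDDBDDDDBD

The strings grow by a fixed suffix DDDBD each time.
One more step from ffdDDDBDDDDBDDDDBD gives the answer.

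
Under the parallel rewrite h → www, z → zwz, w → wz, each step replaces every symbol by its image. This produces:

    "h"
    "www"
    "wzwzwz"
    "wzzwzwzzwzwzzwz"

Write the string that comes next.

φ(wzzwzwzzwzwzzwz) expands symbol-by-symbol to wz zwz zwz wz zwz wz zwz zwz wz zwz wz zwz zwz wz zwz; joining the 15 pieces gives the next term.

wzzwzzwzwzzwzwzzwzzwzwzzwzwzzwzzwzwzzwz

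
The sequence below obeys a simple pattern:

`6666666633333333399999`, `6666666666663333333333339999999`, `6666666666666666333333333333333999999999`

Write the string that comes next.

Each string has the form 6^{4n} 3^{3n+3} 9^{2n+1}, where the shown terms are n = 2, 3, 4.
Setting n = 5 gives 20, 18, 11 characters in each block.

6666666666666666666633333333333333333399999999999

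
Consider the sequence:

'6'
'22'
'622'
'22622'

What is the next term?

This is a Fibonacci-style word recurrence s(k) = s(k−2)·s(k−1): e.g. 6·22 = 622.
The next term joins 622 and 22622.

62222622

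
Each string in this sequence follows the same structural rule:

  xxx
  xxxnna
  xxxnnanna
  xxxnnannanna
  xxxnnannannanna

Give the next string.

Every step adds nna to the end: s(k+1) = s(k)·nna.
Applying this once more to xxxnnannannanna:

xxxnnannannannanna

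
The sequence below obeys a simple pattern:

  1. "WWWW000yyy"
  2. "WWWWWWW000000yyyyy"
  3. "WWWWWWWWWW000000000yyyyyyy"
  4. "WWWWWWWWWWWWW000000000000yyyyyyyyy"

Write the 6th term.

WWWWWWWWWWWWWWWWWWW000000000000000000yyyyyyyyyyyyy

Term n consists of 3n+1 W's, followed by 3n 0's, followed by 2n+1 y's (n = 1, 2, …).
For term 6, n = 6, so the run lengths are 19, 18, 13.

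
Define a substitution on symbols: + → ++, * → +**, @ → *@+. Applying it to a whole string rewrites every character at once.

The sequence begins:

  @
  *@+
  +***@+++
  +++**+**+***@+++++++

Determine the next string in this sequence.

+++++++**+**+++**+**+++**+**+***@+++++++++++++++

φ(+++**+**+***@+++++++) expands symbol-by-symbol to ++ ++ ++ +** +** ++ +** +** ++ +** +** +** *@+ ++ ++ ++ ++ ++ ++ ++; joining the 20 pieces gives the next term.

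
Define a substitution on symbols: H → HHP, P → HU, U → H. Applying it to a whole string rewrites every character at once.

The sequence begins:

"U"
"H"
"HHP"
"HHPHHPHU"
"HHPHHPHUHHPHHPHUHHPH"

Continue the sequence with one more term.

HHPHHPHUHHPHHPHUHHPHHHPHHPHUHHPHHPHUHHPHHHPHHPHUHHP

φ(HHPHHPHUHHPHHPHUHHPH) expands symbol-by-symbol to HHP HHP HU HHP HHP HU HHP H HHP HHP HU HHP HHP HU HHP H HHP HHP HU HHP; joining the 20 pieces gives the next term.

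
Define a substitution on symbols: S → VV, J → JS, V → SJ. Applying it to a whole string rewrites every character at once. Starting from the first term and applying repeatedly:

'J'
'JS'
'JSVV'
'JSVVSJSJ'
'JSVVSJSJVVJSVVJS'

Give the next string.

JSVVSJSJVVJSVVJSSJSJJSVVSJSJJSVV

Replace each of the 16 characters of JSVVSJSJVVJSVVJS in place — JS VV SJ SJ VV JS VV JS SJ SJ JS VV SJ SJ JS VV — and concatenate.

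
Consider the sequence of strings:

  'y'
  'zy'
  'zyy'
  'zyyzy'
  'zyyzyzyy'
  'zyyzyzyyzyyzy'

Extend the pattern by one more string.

This is a Fibonacci-style word recurrence s(k) = s(k−1)·s(k−2): e.g. zy·y = zyy.
So term 7 is zyyzyzyyzyyzy·zyyzyzyy.

zyyzyzyyzyyzyzyyzyzyy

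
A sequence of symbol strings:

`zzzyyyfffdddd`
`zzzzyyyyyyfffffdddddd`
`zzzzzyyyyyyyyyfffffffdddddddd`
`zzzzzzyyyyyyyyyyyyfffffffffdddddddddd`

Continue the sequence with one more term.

Reading off run lengths: z runs 3, 4, 5, 6; y runs 3, 6, 9, 12; f runs 3, 5, 7, 9; d runs 4, 6, 8, 10 — each is linear in n (n = 1, 2, …).
For the next term, n = 5, so the run lengths are 7, 15, 11, 12.

zzzzzzzyyyyyyyyyyyyyyyfffffffffffdddddddddddd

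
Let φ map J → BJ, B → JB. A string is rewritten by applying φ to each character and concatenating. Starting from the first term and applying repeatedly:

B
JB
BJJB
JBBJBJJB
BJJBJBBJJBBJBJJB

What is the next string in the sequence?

JBBJBJJBBJJBJBBJBJJBJBBJJBBJBJJB

Replace each of the 16 characters of BJJBJBBJJBBJBJJB in place — JB BJ BJ JB BJ JB JB BJ BJ JB JB BJ JB BJ BJ JB — and concatenate.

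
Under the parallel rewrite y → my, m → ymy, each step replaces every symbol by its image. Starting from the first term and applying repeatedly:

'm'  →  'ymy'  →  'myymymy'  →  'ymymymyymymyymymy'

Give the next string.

Rewriting the 17 symbols of ymymymyymymyymymy one by one yields my ymy my ymy my ymy my my ymy my ymy my my ymy my ymy my; concatenated:

myymymyymymyymymymyymymyymymymyymymyymymy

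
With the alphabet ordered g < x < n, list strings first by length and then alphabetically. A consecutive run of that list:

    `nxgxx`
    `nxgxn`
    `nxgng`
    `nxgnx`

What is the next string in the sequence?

Find the rightmost character of nxgnx below n, bump it to the next letter, and reset everything to its right to g.

nxgnn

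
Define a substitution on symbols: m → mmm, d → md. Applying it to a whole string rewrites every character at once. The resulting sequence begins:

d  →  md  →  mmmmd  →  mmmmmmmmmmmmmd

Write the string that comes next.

Rewriting the 14 symbols of mmmmmmmmmmmmmd one by one yields mmm mmm mmm mmm mmm mmm mmm mmm mmm mmm mmm mmm mmm md; concatenated:

mmmmmmmmmmmmmmmmmmmmmmmmmmmmmmmmmmmmmmmmd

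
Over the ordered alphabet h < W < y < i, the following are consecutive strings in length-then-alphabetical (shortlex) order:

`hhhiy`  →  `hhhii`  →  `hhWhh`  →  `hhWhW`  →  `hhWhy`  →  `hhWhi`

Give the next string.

Find the rightmost character of hhWhi below i, bump it to the next letter, and reset everything to its right to h.

hhWWh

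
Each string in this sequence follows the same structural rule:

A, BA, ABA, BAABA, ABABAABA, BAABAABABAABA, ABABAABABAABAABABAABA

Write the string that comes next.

BAABAABABAABAABABAABABAABAABABAABA

Each term (from the third on) is the two preceding terms concatenated in order: term 3 = A·BA = ABA.
Continuing: BAABAABABAABA · ABABAABABAABAABABAABA gives term 8.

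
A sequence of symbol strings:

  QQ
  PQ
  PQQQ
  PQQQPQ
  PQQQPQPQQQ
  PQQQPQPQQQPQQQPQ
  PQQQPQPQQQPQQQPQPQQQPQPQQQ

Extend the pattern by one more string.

PQQQPQPQQQPQQQPQPQQQPQPQQQPQQQPQPQQQPQQQPQ

This is a Fibonacci-style word recurrence s(k) = s(k−1)·s(k−2): e.g. PQ·QQ = PQQQ.
Continuing: PQQQPQPQQQPQQQPQPQQQPQPQQQ · PQQQPQPQQQPQQQPQ gives term 8.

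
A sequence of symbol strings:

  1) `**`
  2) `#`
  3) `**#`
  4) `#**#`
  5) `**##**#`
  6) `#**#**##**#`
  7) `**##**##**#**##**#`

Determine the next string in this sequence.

From term 3 onward, concatenate the second-to-last term with the last: **·# = **#, #·**# = #**#, …
So term 8 is #**#**##**#·**##**##**#**##**#.

#**#**##**#**##**##**#**##**#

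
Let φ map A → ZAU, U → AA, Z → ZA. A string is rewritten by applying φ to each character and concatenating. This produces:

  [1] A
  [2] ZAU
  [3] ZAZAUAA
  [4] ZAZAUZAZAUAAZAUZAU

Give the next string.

Rewriting the 18 symbols of ZAZAUZAZAUAAZAUZAU one by one yields ZA ZAU ZA ZAU AA ZA ZAU ZA ZAU AA ZAU ZAU ZA ZAU AA ZA ZAU AA; concatenated:

ZAZAUZAZAUAAZAZAUZAZAUAAZAUZAUZAZAUAAZAZAUAA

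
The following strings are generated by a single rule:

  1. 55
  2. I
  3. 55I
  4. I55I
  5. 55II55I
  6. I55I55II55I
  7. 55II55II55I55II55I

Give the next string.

I55I55II55I55II55II55I55II55I

This is a Fibonacci-style word recurrence s(k) = s(k−2)·s(k−1): e.g. 55·I = 55I.
Continuing: I55I55II55I · 55II55II55I55II55I gives term 8.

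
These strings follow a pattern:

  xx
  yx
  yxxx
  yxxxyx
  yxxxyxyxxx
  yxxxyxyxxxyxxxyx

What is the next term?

yxxxyxyxxxyxxxyxyxxxyxyxxx

From term 3 onward, concatenate the last term with the second-to-last: yx·xx = yxxx, yxxx·yx = yxxxyx, …
So term 7 is yxxxyxyxxxyxxxyx·yxxxyxyxxx.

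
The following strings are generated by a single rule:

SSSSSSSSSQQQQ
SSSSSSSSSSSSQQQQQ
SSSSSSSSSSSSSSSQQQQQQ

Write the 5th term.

Reading off run lengths: S runs 9, 12, 15; Q runs 4, 5, 6 — each is linear in n, where the shown terms are n = 3, 4, 5.
For term 5, n = 7, so the run lengths are 21, 8.

SSSSSSSSSSSSSSSSSSSSSQQQQQQQQ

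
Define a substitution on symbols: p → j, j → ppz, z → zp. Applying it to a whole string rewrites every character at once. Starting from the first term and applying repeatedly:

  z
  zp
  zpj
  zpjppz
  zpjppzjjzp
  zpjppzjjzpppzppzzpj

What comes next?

zpjppzjjzpppzppzzpjjjzpjjzpzpjppz

φ(zpjppzjjzpppzppzzpj) expands symbol-by-symbol to zp j ppz j j zp ppz ppz zp j j j zp j j zp zp j ppz; joining the 19 pieces gives the next term.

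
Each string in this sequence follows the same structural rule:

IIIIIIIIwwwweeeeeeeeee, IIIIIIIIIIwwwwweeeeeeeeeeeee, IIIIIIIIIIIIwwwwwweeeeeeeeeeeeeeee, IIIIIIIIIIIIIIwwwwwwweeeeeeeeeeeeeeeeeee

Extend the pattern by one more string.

The n-th term is 2n+2 I's then n+1 w's then 3n+1 e's, where the shown terms are n = 3, 4, 5, 6.
Setting n = 7 gives 16, 8, 22 characters in each block.

IIIIIIIIIIIIIIIIwwwwwwwweeeeeeeeeeeeeeeeeeeeee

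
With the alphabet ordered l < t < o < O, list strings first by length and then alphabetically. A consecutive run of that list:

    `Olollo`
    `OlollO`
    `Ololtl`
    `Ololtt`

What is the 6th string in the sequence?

OloltO

Continuing the enumeration 2 steps past Ololtt: Ololtt → Ololto → (answer).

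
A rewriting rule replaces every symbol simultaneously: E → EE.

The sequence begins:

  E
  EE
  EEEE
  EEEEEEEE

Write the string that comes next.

Rewriting each symbol of EEEEEEEE: E→EE, E→EE, E→EE, E→EE, E→EE, E→EE, E→EE, E→EE, which concatenates to EE EE EE EE EE EE EE EE.

EEEEEEEEEEEEEEEE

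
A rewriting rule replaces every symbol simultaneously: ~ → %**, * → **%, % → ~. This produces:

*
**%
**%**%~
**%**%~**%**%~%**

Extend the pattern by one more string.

**%**%~**%**%~%****%**%~**%**%~%**~**%**%

Replace each of the 17 characters of **%**%~**%**%~%** in place — **% **% ~ **% **% ~ %** **% **% ~ **% **% ~ %** ~ **% **% — and concatenate.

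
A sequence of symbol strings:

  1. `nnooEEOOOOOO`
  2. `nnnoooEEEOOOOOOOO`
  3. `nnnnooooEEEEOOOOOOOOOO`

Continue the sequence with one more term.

The n-th term is n n's then n o's then n E's then 2n+2 O's, where the shown terms are n = 2, 3, 4.
Setting n = 5 gives 5, 5, 5, 12 characters in each block.

nnnnnoooooEEEEEOOOOOOOOOOOO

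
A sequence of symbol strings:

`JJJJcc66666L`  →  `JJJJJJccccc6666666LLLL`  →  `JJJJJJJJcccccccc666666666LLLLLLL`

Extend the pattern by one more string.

JJJJJJJJJJccccccccccc66666666666LLLLLLLLLL

Term n consists of 2n+2 J's, followed by 3n-1 c's, followed by 2n+3 6's, followed by 3n-2 L's (n = 1, 2, …).
Setting n = 4 gives 10, 11, 11, 10 characters in each block.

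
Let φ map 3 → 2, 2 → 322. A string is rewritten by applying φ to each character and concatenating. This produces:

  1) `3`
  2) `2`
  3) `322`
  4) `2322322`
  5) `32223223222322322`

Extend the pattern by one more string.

Applying the rule to each of the 17 symbols of 32223223222322322 gives the pieces 2 322 322 322 2 322 322 2 322 322 322 2 322 322 2 322 322, which concatenate to the answer.

23223223222322322232232232223223222322322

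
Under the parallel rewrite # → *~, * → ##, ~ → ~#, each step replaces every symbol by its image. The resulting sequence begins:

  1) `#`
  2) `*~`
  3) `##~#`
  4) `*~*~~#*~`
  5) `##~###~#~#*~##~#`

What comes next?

Applying the rule to each of the 16 symbols of ##~###~#~#*~##~# gives the pieces *~ *~ ~# *~ *~ *~ ~# *~ ~# *~ ## ~# *~ *~ ~# *~, which concatenate to the answer.

*~*~~#*~*~*~~#*~~#*~##~#*~*~~#*~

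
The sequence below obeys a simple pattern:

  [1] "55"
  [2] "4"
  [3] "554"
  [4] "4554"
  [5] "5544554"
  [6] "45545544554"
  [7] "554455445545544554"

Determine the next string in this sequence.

45545544554554455445545544554

Each term (from the third on) is the two preceding terms concatenated in order: term 3 = 55·4 = 554.
The next term joins 45545544554 and 554455445545544554.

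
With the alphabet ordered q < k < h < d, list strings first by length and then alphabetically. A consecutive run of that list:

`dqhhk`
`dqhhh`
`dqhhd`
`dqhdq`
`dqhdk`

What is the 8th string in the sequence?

Stepping forward 3 times from dqhdk: dqhdk → dqhdh → dqhdd, then the target.

dqdqq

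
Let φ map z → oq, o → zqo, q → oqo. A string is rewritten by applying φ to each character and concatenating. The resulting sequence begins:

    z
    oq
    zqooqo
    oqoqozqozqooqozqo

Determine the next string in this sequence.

Rewriting the 17 symbols of oqoqozqozqooqozqo one by one yields zqo oqo zqo oqo zqo oq oqo zqo oq oqo zqo zqo oqo zqo oq oqo zqo; concatenated:

zqooqozqooqozqooqoqozqooqoqozqozqooqozqooqoqozqo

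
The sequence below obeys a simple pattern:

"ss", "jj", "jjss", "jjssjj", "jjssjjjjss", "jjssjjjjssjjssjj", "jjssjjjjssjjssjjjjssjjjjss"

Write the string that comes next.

jjssjjjjssjjssjjjjssjjjjssjjssjjjjssjjssjj

From term 3 onward, concatenate the last term with the second-to-last: jj·ss = jjss, jjss·jj = jjssjj, …
Continuing: jjssjjjjssjjssjjjjssjjjjss · jjssjjjjssjjssjj gives term 8.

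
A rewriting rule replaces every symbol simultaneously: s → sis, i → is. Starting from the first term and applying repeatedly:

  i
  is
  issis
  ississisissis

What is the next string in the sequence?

Applying the rule to each of the 13 symbols of ississisissis gives the pieces is sis sis is sis sis is sis is sis sis is sis, which concatenate to the answer.

ississisississisissisississisissis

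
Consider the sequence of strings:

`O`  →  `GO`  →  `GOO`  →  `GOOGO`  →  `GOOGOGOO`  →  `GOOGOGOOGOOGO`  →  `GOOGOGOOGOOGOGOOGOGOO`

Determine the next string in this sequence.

GOOGOGOOGOOGOGOOGOGOOGOOGOGOOGOOGO

From term 3 onward, concatenate the last term with the second-to-last: GO·O = GOO, GOO·GO = GOOGO, …
So term 8 is GOOGOGOOGOOGOGOOGOGOO·GOOGOGOOGOOGO.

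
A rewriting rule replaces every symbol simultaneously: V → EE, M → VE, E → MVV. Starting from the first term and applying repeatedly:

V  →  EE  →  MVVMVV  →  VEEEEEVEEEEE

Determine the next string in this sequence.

EEMVVMVVMVVMVVMVVEEMVVMVVMVVMVVMVV

Rewriting each symbol of VEEEEEVEEEEE: V→EE, E→MVV, E→MVV, E→MVV, E→MVV, E→MVV, V→EE, E→MVV, E→MVV, E→MVV, E→MVV, E→MVV, which concatenates to EE MVV MVV MVV MVV MVV EE MVV MVV MVV MVV MVV.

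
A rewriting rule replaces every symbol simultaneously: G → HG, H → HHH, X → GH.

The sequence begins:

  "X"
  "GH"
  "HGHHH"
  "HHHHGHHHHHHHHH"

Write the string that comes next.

φ(HHHHGHHHHHHHHH) expands symbol-by-symbol to HHH HHH HHH HHH HG HHH HHH HHH HHH HHH HHH HHH HHH HHH; joining the 14 pieces gives the next term.

HHHHHHHHHHHHHGHHHHHHHHHHHHHHHHHHHHHHHHHHH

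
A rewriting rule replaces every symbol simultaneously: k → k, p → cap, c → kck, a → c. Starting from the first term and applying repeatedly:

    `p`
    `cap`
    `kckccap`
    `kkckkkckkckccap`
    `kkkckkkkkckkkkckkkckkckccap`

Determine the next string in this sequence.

kkkkckkkkkkkckkkkkkckkkkkckkkkckkkckkckccap

Applying the rule to each of the 27 symbols of kkkckkkkkckkkkckkkckkckccap gives the pieces k k k kck k k k k k kck k k k k kck k k k kck k k kck k kck kck c cap, which concatenate to the answer.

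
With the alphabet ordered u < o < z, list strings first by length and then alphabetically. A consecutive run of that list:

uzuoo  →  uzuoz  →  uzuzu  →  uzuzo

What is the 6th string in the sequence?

uzouu

Stepping forward 2 times from uzuzo: uzuzo → uzuzz, then the target.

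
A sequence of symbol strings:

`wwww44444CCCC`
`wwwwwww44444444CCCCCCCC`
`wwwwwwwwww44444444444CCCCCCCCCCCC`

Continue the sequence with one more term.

wwwwwwwwwwwww44444444444444CCCCCCCCCCCCCCCC

Reading off run lengths: w runs 4, 7, 10; 4 runs 5, 8, 11; C runs 4, 8, 12 — each is linear in n (n = 1, 2, …).
Setting n = 4 gives 13, 14, 16 characters in each block.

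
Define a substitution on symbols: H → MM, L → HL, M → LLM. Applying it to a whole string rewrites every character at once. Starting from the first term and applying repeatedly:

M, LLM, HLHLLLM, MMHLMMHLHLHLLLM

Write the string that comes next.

φ(MMHLMMHLHLHLLLM) expands symbol-by-symbol to LLM LLM MM HL LLM LLM MM HL MM HL MM HL HL HL LLM; joining the 15 pieces gives the next term.

LLMLLMMMHLLLMLLMMMHLMMHLMMHLHLHLLLM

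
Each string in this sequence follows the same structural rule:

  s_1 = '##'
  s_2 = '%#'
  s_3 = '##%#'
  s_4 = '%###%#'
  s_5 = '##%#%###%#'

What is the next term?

This is a Fibonacci-style word recurrence s(k) = s(k−2)·s(k−1): e.g. ##·%# = ##%#.
Continuing: %###%# · ##%#%###%# gives term 6.

%###%###%#%###%#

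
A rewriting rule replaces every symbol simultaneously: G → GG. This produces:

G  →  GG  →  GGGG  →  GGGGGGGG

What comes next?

GGGGGGGGGGGGGGGG

Apply φ to GGGGGGGG symbol by symbol: G→GG, G→GG, G→GG, G→GG, G→GG, G→GG, G→GG, G→GG; joined: GG GG GG GG GG GG GG GG.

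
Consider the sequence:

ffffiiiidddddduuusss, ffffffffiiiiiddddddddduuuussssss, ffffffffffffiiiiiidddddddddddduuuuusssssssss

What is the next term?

Each string has the form f^{4n} i^{n+3} d^{3n+3} u^{n+2} s^{3n} (n = 1, 2, …).
For the next term, n = 4, so the run lengths are 16, 7, 15, 6, 12.

ffffffffffffffffiiiiiiiddddddddddddddduuuuuussssssssssss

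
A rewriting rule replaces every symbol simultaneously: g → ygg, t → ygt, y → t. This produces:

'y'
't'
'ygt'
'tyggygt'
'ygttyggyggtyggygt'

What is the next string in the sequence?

Applying the rule to each of the 17 symbols of ygttyggyggtyggygt gives the pieces t ygg ygt ygt t ygg ygg t ygg ygg ygt t ygg ygg t ygg ygt, which concatenate to the answer.

tyggygtygttyggyggtyggyggygttyggyggtyggygt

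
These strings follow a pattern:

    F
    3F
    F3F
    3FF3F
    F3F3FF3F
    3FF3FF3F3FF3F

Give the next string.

F3F3FF3F3FF3FF3F3FF3F

This is a Fibonacci-style word recurrence s(k) = s(k−2)·s(k−1): e.g. F·3F = F3F.
So term 7 is F3F3FF3F·3FF3FF3F3FF3F.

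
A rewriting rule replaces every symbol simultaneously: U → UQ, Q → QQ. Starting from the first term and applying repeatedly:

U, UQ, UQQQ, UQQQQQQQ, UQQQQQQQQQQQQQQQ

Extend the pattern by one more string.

Rewriting the 16 symbols of UQQQQQQQQQQQQQQQ one by one yields UQ QQ QQ QQ QQ QQ QQ QQ QQ QQ QQ QQ QQ QQ QQ QQ; concatenated:

UQQQQQQQQQQQQQQQQQQQQQQQQQQQQQQQ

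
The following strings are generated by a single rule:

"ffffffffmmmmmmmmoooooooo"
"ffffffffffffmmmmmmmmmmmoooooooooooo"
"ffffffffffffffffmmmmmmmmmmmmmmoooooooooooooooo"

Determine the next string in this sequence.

ffffffffffffffffffffmmmmmmmmmmmmmmmmmoooooooooooooooooooo

Reading off run lengths: f runs 8, 12, 16; m runs 8, 11, 14; o runs 8, 12, 16 — each is linear in n, where the shown terms are n = 2, 3, 4.
Setting n = 5 gives 20, 17, 20 characters in each block.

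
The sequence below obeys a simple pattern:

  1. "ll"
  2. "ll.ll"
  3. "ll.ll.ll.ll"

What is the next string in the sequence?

s(k+1) = s(k)·.·s(k) — each term doubles the last with '.' between the halves.
Doubling ll.ll.ll.ll with '.' between the halves:

ll.ll.ll.ll.ll.ll.ll.ll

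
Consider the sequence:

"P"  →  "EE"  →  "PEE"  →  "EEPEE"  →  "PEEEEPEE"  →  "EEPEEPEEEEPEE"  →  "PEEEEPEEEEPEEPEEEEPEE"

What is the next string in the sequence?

EEPEEPEEEEPEEPEEEEPEEEEPEEPEEEEPEE

Each term (from the third on) is the two preceding terms concatenated in order: term 3 = P·EE = PEE.
So term 8 is EEPEEPEEEEPEE·PEEEEPEEEEPEEPEEEEPEE.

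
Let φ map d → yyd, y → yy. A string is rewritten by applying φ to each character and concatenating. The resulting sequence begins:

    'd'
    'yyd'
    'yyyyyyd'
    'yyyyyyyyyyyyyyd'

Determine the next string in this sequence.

yyyyyyyyyyyyyyyyyyyyyyyyyyyyyyd

Applying the rule to each of the 15 symbols of yyyyyyyyyyyyyyd gives the pieces yy yy yy yy yy yy yy yy yy yy yy yy yy yy yyd, which concatenate to the answer.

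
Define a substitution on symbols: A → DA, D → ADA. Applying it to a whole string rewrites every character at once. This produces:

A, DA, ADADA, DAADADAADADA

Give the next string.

Expanding DAADADAADADA: D→ADA, A→DA, A→DA, D→ADA, A→DA, D→ADA, A→DA, A→DA, D→ADA, A→DA, D→ADA, A→DA. Concatenated: ADA DA DA ADA DA ADA DA DA ADA DA ADA DA.

ADADADAADADAADADADAADADAADADA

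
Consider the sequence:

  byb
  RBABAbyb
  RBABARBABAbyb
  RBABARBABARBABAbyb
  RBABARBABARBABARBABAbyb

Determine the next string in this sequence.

Every step adds RBABA at the front: s(k+1) = RBABA·s(k).
So the next term is RBABA·RBABARBABARBABARBABAbyb.

RBABARBABARBABARBABARBABAbyb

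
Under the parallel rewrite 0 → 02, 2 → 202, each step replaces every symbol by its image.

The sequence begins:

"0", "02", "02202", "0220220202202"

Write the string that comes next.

Replace each of the 13 characters of 0220220202202 in place — 02 202 202 02 202 202 02 202 02 202 202 02 202 — and concatenate.

0220220202202202022020220220202202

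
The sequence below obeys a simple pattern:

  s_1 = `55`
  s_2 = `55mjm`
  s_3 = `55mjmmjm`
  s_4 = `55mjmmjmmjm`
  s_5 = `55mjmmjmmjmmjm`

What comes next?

Every step adds mjm to the end: s(k+1) = s(k)·mjm.
So the next term is 55mjmmjmmjmmjm·mjm.

55mjmmjmmjmmjmmjm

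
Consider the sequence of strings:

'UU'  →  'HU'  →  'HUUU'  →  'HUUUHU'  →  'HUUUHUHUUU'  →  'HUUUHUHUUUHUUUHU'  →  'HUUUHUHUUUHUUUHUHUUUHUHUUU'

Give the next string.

HUUUHUHUUUHUUUHUHUUUHUHUUUHUUUHUHUUUHUUUHU

Each term (from the third on) is the previous term followed by the one before it: term 3 = HU·UU = HUUU.
The next term joins HUUUHUHUUUHUUUHUHUUUHUHUUU and HUUUHUHUUUHUUUHU.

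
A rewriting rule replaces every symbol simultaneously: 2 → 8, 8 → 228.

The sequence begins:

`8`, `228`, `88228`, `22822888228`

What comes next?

Rewriting each symbol of 22822888228: 2→8, 2→8, 8→228, 2→8, 2→8, 8→228, 8→228, 8→228, 2→8, 2→8, 8→228, which concatenates to 8 8 228 8 8 228 228 228 8 8 228.

882288822822822888228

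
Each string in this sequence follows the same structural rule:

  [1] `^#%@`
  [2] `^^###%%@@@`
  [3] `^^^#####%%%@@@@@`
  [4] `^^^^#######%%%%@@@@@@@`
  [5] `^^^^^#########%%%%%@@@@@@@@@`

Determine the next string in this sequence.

The n-th term is n ^'s then 2n-1 #'s then n %'s then 2n-1 @'s (n = 1, 2, …).
For the next term, n = 6, so the run lengths are 6, 11, 6, 11.

^^^^^^###########%%%%%%@@@@@@@@@@@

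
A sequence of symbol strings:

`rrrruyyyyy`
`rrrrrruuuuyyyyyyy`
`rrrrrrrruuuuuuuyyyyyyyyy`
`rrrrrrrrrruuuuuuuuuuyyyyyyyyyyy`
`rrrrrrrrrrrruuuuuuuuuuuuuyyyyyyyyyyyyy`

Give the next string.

Reading off run lengths: r runs 4, 6, 8, 10, 12; u runs 1, 4, 7, 10, 13; y runs 5, 7, 9, 11, 13 — each is linear in n (n = 1, 2, …).
At n = 6 the blocks have lengths 14, 16, 15.

rrrrrrrrrrrrrruuuuuuuuuuuuuuuuyyyyyyyyyyyyyyy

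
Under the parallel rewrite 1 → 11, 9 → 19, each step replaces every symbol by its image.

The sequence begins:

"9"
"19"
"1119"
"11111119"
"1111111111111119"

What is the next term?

Rewriting the 16 symbols of 1111111111111119 one by one yields 11 11 11 11 11 11 11 11 11 11 11 11 11 11 11 19; concatenated:

11111111111111111111111111111119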